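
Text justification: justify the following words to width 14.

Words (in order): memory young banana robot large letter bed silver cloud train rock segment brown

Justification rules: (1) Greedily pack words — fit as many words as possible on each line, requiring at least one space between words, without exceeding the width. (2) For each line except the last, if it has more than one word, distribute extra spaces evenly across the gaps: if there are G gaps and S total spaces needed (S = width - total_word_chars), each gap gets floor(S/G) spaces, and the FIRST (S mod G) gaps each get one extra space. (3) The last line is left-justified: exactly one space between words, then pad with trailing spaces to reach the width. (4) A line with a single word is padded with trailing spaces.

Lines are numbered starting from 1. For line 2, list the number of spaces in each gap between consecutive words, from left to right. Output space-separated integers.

Answer: 3

Derivation:
Line 1: ['memory', 'young'] (min_width=12, slack=2)
Line 2: ['banana', 'robot'] (min_width=12, slack=2)
Line 3: ['large', 'letter'] (min_width=12, slack=2)
Line 4: ['bed', 'silver'] (min_width=10, slack=4)
Line 5: ['cloud', 'train'] (min_width=11, slack=3)
Line 6: ['rock', 'segment'] (min_width=12, slack=2)
Line 7: ['brown'] (min_width=5, slack=9)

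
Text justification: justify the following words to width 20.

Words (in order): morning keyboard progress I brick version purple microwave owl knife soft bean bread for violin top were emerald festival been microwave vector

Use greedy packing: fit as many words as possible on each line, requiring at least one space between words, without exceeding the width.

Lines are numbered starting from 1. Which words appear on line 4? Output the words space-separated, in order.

Answer: microwave owl knife

Derivation:
Line 1: ['morning', 'keyboard'] (min_width=16, slack=4)
Line 2: ['progress', 'I', 'brick'] (min_width=16, slack=4)
Line 3: ['version', 'purple'] (min_width=14, slack=6)
Line 4: ['microwave', 'owl', 'knife'] (min_width=19, slack=1)
Line 5: ['soft', 'bean', 'bread', 'for'] (min_width=19, slack=1)
Line 6: ['violin', 'top', 'were'] (min_width=15, slack=5)
Line 7: ['emerald', 'festival'] (min_width=16, slack=4)
Line 8: ['been', 'microwave'] (min_width=14, slack=6)
Line 9: ['vector'] (min_width=6, slack=14)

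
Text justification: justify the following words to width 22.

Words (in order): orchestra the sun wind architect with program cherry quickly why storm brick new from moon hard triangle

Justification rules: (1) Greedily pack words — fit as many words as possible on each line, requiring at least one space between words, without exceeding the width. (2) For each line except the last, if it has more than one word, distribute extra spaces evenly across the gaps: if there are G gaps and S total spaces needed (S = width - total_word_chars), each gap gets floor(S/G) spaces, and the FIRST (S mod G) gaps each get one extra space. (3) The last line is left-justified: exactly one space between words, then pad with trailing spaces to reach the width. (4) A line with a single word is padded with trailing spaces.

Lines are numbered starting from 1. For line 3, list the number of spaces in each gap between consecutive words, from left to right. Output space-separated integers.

Answer: 3 3

Derivation:
Line 1: ['orchestra', 'the', 'sun', 'wind'] (min_width=22, slack=0)
Line 2: ['architect', 'with', 'program'] (min_width=22, slack=0)
Line 3: ['cherry', 'quickly', 'why'] (min_width=18, slack=4)
Line 4: ['storm', 'brick', 'new', 'from'] (min_width=20, slack=2)
Line 5: ['moon', 'hard', 'triangle'] (min_width=18, slack=4)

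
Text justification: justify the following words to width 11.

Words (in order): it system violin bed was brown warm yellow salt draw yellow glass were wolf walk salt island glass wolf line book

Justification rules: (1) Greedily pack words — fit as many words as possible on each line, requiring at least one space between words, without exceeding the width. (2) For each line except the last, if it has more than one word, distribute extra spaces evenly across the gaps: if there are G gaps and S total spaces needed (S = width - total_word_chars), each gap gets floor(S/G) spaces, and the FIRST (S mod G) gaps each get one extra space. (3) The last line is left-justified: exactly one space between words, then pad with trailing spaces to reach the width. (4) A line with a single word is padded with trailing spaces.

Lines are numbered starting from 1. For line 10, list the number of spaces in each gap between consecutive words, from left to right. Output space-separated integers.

Answer: 2

Derivation:
Line 1: ['it', 'system'] (min_width=9, slack=2)
Line 2: ['violin', 'bed'] (min_width=10, slack=1)
Line 3: ['was', 'brown'] (min_width=9, slack=2)
Line 4: ['warm', 'yellow'] (min_width=11, slack=0)
Line 5: ['salt', 'draw'] (min_width=9, slack=2)
Line 6: ['yellow'] (min_width=6, slack=5)
Line 7: ['glass', 'were'] (min_width=10, slack=1)
Line 8: ['wolf', 'walk'] (min_width=9, slack=2)
Line 9: ['salt', 'island'] (min_width=11, slack=0)
Line 10: ['glass', 'wolf'] (min_width=10, slack=1)
Line 11: ['line', 'book'] (min_width=9, slack=2)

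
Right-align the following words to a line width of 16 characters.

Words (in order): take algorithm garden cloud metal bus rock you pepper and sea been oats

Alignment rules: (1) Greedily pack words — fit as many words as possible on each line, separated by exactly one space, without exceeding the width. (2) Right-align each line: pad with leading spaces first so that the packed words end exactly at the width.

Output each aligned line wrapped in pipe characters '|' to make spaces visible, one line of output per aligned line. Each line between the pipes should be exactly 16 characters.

Answer: |  take algorithm|
|    garden cloud|
|  metal bus rock|
|  you pepper and|
|   sea been oats|

Derivation:
Line 1: ['take', 'algorithm'] (min_width=14, slack=2)
Line 2: ['garden', 'cloud'] (min_width=12, slack=4)
Line 3: ['metal', 'bus', 'rock'] (min_width=14, slack=2)
Line 4: ['you', 'pepper', 'and'] (min_width=14, slack=2)
Line 5: ['sea', 'been', 'oats'] (min_width=13, slack=3)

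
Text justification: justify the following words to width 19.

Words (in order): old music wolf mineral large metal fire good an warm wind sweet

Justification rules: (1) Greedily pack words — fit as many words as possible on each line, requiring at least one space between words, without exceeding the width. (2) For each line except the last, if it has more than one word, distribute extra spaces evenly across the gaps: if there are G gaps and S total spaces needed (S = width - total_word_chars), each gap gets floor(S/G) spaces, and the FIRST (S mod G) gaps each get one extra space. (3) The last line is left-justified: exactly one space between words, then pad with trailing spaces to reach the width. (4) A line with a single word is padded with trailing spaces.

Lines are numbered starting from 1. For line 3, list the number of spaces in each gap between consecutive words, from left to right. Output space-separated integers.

Line 1: ['old', 'music', 'wolf'] (min_width=14, slack=5)
Line 2: ['mineral', 'large', 'metal'] (min_width=19, slack=0)
Line 3: ['fire', 'good', 'an', 'warm'] (min_width=17, slack=2)
Line 4: ['wind', 'sweet'] (min_width=10, slack=9)

Answer: 2 2 1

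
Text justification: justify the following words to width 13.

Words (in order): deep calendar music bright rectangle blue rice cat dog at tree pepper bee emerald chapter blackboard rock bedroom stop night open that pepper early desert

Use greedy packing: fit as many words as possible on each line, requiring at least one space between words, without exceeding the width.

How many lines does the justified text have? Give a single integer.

Answer: 14

Derivation:
Line 1: ['deep', 'calendar'] (min_width=13, slack=0)
Line 2: ['music', 'bright'] (min_width=12, slack=1)
Line 3: ['rectangle'] (min_width=9, slack=4)
Line 4: ['blue', 'rice', 'cat'] (min_width=13, slack=0)
Line 5: ['dog', 'at', 'tree'] (min_width=11, slack=2)
Line 6: ['pepper', 'bee'] (min_width=10, slack=3)
Line 7: ['emerald'] (min_width=7, slack=6)
Line 8: ['chapter'] (min_width=7, slack=6)
Line 9: ['blackboard'] (min_width=10, slack=3)
Line 10: ['rock', 'bedroom'] (min_width=12, slack=1)
Line 11: ['stop', 'night'] (min_width=10, slack=3)
Line 12: ['open', 'that'] (min_width=9, slack=4)
Line 13: ['pepper', 'early'] (min_width=12, slack=1)
Line 14: ['desert'] (min_width=6, slack=7)
Total lines: 14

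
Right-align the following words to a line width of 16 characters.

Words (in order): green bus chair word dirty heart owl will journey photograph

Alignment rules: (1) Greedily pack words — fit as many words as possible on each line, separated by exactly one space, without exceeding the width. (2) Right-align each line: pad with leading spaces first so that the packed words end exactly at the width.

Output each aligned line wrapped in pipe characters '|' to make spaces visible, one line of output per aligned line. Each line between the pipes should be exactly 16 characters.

Answer: | green bus chair|
|word dirty heart|
|owl will journey|
|      photograph|

Derivation:
Line 1: ['green', 'bus', 'chair'] (min_width=15, slack=1)
Line 2: ['word', 'dirty', 'heart'] (min_width=16, slack=0)
Line 3: ['owl', 'will', 'journey'] (min_width=16, slack=0)
Line 4: ['photograph'] (min_width=10, slack=6)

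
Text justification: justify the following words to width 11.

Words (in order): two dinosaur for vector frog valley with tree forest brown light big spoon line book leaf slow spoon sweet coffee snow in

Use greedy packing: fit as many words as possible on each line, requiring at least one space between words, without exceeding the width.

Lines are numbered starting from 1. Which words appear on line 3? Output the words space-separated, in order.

Line 1: ['two'] (min_width=3, slack=8)
Line 2: ['dinosaur'] (min_width=8, slack=3)
Line 3: ['for', 'vector'] (min_width=10, slack=1)
Line 4: ['frog', 'valley'] (min_width=11, slack=0)
Line 5: ['with', 'tree'] (min_width=9, slack=2)
Line 6: ['forest'] (min_width=6, slack=5)
Line 7: ['brown', 'light'] (min_width=11, slack=0)
Line 8: ['big', 'spoon'] (min_width=9, slack=2)
Line 9: ['line', 'book'] (min_width=9, slack=2)
Line 10: ['leaf', 'slow'] (min_width=9, slack=2)
Line 11: ['spoon', 'sweet'] (min_width=11, slack=0)
Line 12: ['coffee', 'snow'] (min_width=11, slack=0)
Line 13: ['in'] (min_width=2, slack=9)

Answer: for vector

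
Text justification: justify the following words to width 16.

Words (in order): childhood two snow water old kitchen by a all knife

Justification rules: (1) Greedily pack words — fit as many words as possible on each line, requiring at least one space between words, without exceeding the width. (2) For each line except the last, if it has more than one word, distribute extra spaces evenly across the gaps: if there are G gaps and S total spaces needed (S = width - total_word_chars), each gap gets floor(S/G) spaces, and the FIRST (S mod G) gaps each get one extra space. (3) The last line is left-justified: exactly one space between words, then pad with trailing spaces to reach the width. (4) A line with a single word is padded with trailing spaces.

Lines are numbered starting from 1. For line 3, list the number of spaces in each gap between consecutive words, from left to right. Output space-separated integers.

Line 1: ['childhood', 'two'] (min_width=13, slack=3)
Line 2: ['snow', 'water', 'old'] (min_width=14, slack=2)
Line 3: ['kitchen', 'by', 'a', 'all'] (min_width=16, slack=0)
Line 4: ['knife'] (min_width=5, slack=11)

Answer: 1 1 1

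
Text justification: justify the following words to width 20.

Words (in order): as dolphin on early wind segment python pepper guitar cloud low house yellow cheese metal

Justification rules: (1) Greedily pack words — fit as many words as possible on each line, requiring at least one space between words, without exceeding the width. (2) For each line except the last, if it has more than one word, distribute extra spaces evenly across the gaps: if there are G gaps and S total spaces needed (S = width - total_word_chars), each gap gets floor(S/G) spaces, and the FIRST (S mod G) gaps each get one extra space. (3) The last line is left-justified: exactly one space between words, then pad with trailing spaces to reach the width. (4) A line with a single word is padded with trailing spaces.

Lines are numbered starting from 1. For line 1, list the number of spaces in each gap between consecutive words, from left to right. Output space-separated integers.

Answer: 2 1 1

Derivation:
Line 1: ['as', 'dolphin', 'on', 'early'] (min_width=19, slack=1)
Line 2: ['wind', 'segment', 'python'] (min_width=19, slack=1)
Line 3: ['pepper', 'guitar', 'cloud'] (min_width=19, slack=1)
Line 4: ['low', 'house', 'yellow'] (min_width=16, slack=4)
Line 5: ['cheese', 'metal'] (min_width=12, slack=8)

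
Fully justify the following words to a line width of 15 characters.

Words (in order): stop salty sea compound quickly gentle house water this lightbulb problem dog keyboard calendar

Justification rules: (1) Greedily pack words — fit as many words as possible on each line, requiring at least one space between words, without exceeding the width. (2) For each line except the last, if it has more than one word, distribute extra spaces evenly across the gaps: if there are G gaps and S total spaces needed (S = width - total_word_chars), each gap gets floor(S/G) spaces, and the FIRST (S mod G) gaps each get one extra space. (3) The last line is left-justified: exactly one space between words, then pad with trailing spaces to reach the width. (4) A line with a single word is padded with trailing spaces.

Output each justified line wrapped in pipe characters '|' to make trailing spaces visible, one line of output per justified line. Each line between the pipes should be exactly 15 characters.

Answer: |stop  salty sea|
|compound       |
|quickly  gentle|
|house     water|
|this  lightbulb|
|problem     dog|
|keyboard       |
|calendar       |

Derivation:
Line 1: ['stop', 'salty', 'sea'] (min_width=14, slack=1)
Line 2: ['compound'] (min_width=8, slack=7)
Line 3: ['quickly', 'gentle'] (min_width=14, slack=1)
Line 4: ['house', 'water'] (min_width=11, slack=4)
Line 5: ['this', 'lightbulb'] (min_width=14, slack=1)
Line 6: ['problem', 'dog'] (min_width=11, slack=4)
Line 7: ['keyboard'] (min_width=8, slack=7)
Line 8: ['calendar'] (min_width=8, slack=7)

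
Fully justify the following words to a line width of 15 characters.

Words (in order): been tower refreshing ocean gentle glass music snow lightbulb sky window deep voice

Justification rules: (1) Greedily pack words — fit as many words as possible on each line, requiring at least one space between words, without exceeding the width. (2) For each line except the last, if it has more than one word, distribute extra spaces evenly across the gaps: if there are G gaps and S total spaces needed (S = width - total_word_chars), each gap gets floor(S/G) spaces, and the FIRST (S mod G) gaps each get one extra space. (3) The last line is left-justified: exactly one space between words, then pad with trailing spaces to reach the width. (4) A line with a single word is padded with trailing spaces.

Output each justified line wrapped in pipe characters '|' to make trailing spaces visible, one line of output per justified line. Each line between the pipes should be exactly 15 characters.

Line 1: ['been', 'tower'] (min_width=10, slack=5)
Line 2: ['refreshing'] (min_width=10, slack=5)
Line 3: ['ocean', 'gentle'] (min_width=12, slack=3)
Line 4: ['glass', 'music'] (min_width=11, slack=4)
Line 5: ['snow', 'lightbulb'] (min_width=14, slack=1)
Line 6: ['sky', 'window', 'deep'] (min_width=15, slack=0)
Line 7: ['voice'] (min_width=5, slack=10)

Answer: |been      tower|
|refreshing     |
|ocean    gentle|
|glass     music|
|snow  lightbulb|
|sky window deep|
|voice          |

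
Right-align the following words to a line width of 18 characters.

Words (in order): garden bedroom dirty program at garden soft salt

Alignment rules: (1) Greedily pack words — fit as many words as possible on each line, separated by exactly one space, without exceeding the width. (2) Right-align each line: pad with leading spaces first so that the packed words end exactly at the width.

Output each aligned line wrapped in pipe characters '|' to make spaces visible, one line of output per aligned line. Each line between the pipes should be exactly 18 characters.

Line 1: ['garden', 'bedroom'] (min_width=14, slack=4)
Line 2: ['dirty', 'program', 'at'] (min_width=16, slack=2)
Line 3: ['garden', 'soft', 'salt'] (min_width=16, slack=2)

Answer: |    garden bedroom|
|  dirty program at|
|  garden soft salt|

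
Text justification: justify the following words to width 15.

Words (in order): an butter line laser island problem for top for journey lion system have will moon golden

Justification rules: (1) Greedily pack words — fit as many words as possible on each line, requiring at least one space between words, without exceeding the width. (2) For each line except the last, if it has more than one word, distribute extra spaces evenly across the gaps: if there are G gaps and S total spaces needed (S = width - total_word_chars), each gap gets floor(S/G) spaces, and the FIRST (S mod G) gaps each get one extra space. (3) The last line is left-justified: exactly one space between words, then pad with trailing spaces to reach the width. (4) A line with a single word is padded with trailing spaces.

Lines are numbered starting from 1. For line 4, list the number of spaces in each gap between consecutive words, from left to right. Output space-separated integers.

Line 1: ['an', 'butter', 'line'] (min_width=14, slack=1)
Line 2: ['laser', 'island'] (min_width=12, slack=3)
Line 3: ['problem', 'for', 'top'] (min_width=15, slack=0)
Line 4: ['for', 'journey'] (min_width=11, slack=4)
Line 5: ['lion', 'system'] (min_width=11, slack=4)
Line 6: ['have', 'will', 'moon'] (min_width=14, slack=1)
Line 7: ['golden'] (min_width=6, slack=9)

Answer: 5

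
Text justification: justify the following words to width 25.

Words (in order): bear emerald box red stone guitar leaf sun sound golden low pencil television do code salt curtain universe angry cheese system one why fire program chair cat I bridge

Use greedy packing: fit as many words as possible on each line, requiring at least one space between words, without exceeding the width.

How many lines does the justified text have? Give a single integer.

Line 1: ['bear', 'emerald', 'box', 'red'] (min_width=20, slack=5)
Line 2: ['stone', 'guitar', 'leaf', 'sun'] (min_width=21, slack=4)
Line 3: ['sound', 'golden', 'low', 'pencil'] (min_width=23, slack=2)
Line 4: ['television', 'do', 'code', 'salt'] (min_width=23, slack=2)
Line 5: ['curtain', 'universe', 'angry'] (min_width=22, slack=3)
Line 6: ['cheese', 'system', 'one', 'why'] (min_width=21, slack=4)
Line 7: ['fire', 'program', 'chair', 'cat', 'I'] (min_width=24, slack=1)
Line 8: ['bridge'] (min_width=6, slack=19)
Total lines: 8

Answer: 8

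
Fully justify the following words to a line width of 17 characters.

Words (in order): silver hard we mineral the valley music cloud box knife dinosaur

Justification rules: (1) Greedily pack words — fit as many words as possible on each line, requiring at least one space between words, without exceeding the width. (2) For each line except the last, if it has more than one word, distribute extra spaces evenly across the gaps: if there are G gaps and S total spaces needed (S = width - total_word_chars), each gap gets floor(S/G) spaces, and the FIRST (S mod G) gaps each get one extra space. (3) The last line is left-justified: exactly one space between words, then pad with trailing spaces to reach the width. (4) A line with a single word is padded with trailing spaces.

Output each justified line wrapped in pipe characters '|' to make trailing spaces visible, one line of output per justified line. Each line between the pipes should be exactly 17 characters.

Answer: |silver   hard  we|
|mineral       the|
|valley      music|
|cloud  box  knife|
|dinosaur         |

Derivation:
Line 1: ['silver', 'hard', 'we'] (min_width=14, slack=3)
Line 2: ['mineral', 'the'] (min_width=11, slack=6)
Line 3: ['valley', 'music'] (min_width=12, slack=5)
Line 4: ['cloud', 'box', 'knife'] (min_width=15, slack=2)
Line 5: ['dinosaur'] (min_width=8, slack=9)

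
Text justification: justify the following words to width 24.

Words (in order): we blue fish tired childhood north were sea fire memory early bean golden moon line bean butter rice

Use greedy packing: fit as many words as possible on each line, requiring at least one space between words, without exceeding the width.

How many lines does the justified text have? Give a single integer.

Line 1: ['we', 'blue', 'fish', 'tired'] (min_width=18, slack=6)
Line 2: ['childhood', 'north', 'were', 'sea'] (min_width=24, slack=0)
Line 3: ['fire', 'memory', 'early', 'bean'] (min_width=22, slack=2)
Line 4: ['golden', 'moon', 'line', 'bean'] (min_width=21, slack=3)
Line 5: ['butter', 'rice'] (min_width=11, slack=13)
Total lines: 5

Answer: 5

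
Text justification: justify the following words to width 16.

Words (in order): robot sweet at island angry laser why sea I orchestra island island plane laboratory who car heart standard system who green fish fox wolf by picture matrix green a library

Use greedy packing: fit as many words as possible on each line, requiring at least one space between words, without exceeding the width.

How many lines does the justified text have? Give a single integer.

Line 1: ['robot', 'sweet', 'at'] (min_width=14, slack=2)
Line 2: ['island', 'angry'] (min_width=12, slack=4)
Line 3: ['laser', 'why', 'sea', 'I'] (min_width=15, slack=1)
Line 4: ['orchestra', 'island'] (min_width=16, slack=0)
Line 5: ['island', 'plane'] (min_width=12, slack=4)
Line 6: ['laboratory', 'who'] (min_width=14, slack=2)
Line 7: ['car', 'heart'] (min_width=9, slack=7)
Line 8: ['standard', 'system'] (min_width=15, slack=1)
Line 9: ['who', 'green', 'fish'] (min_width=14, slack=2)
Line 10: ['fox', 'wolf', 'by'] (min_width=11, slack=5)
Line 11: ['picture', 'matrix'] (min_width=14, slack=2)
Line 12: ['green', 'a', 'library'] (min_width=15, slack=1)
Total lines: 12

Answer: 12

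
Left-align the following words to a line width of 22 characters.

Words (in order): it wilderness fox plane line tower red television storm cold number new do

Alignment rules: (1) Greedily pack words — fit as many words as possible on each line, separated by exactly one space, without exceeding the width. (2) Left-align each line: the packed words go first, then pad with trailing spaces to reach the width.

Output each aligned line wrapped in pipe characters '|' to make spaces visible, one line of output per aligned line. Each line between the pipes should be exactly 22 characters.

Line 1: ['it', 'wilderness', 'fox'] (min_width=17, slack=5)
Line 2: ['plane', 'line', 'tower', 'red'] (min_width=20, slack=2)
Line 3: ['television', 'storm', 'cold'] (min_width=21, slack=1)
Line 4: ['number', 'new', 'do'] (min_width=13, slack=9)

Answer: |it wilderness fox     |
|plane line tower red  |
|television storm cold |
|number new do         |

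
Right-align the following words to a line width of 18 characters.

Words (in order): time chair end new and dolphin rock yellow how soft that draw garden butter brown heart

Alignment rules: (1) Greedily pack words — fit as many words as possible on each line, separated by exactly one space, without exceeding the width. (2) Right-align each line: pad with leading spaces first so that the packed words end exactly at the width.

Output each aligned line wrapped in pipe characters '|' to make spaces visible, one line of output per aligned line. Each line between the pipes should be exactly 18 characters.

Line 1: ['time', 'chair', 'end', 'new'] (min_width=18, slack=0)
Line 2: ['and', 'dolphin', 'rock'] (min_width=16, slack=2)
Line 3: ['yellow', 'how', 'soft'] (min_width=15, slack=3)
Line 4: ['that', 'draw', 'garden'] (min_width=16, slack=2)
Line 5: ['butter', 'brown', 'heart'] (min_width=18, slack=0)

Answer: |time chair end new|
|  and dolphin rock|
|   yellow how soft|
|  that draw garden|
|butter brown heart|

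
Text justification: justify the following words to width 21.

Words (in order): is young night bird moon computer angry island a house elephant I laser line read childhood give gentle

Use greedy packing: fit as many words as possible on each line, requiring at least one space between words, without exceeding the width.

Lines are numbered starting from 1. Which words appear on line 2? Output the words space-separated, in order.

Line 1: ['is', 'young', 'night', 'bird'] (min_width=19, slack=2)
Line 2: ['moon', 'computer', 'angry'] (min_width=19, slack=2)
Line 3: ['island', 'a', 'house'] (min_width=14, slack=7)
Line 4: ['elephant', 'I', 'laser', 'line'] (min_width=21, slack=0)
Line 5: ['read', 'childhood', 'give'] (min_width=19, slack=2)
Line 6: ['gentle'] (min_width=6, slack=15)

Answer: moon computer angry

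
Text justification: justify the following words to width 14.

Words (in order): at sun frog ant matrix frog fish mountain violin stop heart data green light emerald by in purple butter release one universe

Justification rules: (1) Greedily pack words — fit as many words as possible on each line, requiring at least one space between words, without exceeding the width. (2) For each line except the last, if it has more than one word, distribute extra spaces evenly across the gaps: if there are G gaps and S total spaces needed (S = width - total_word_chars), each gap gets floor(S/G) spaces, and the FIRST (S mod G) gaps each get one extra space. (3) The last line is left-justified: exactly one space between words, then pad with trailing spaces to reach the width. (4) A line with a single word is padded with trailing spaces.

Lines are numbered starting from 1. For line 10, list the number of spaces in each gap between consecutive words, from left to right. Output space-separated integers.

Line 1: ['at', 'sun', 'frog'] (min_width=11, slack=3)
Line 2: ['ant', 'matrix'] (min_width=10, slack=4)
Line 3: ['frog', 'fish'] (min_width=9, slack=5)
Line 4: ['mountain'] (min_width=8, slack=6)
Line 5: ['violin', 'stop'] (min_width=11, slack=3)
Line 6: ['heart', 'data'] (min_width=10, slack=4)
Line 7: ['green', 'light'] (min_width=11, slack=3)
Line 8: ['emerald', 'by', 'in'] (min_width=13, slack=1)
Line 9: ['purple', 'butter'] (min_width=13, slack=1)
Line 10: ['release', 'one'] (min_width=11, slack=3)
Line 11: ['universe'] (min_width=8, slack=6)

Answer: 4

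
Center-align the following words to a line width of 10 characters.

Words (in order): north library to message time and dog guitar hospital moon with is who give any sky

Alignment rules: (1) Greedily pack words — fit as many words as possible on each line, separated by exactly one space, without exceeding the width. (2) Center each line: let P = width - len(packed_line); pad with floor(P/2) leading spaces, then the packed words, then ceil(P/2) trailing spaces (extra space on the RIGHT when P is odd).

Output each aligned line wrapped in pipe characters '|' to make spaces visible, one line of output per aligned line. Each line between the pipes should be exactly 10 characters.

Line 1: ['north'] (min_width=5, slack=5)
Line 2: ['library', 'to'] (min_width=10, slack=0)
Line 3: ['message'] (min_width=7, slack=3)
Line 4: ['time', 'and'] (min_width=8, slack=2)
Line 5: ['dog', 'guitar'] (min_width=10, slack=0)
Line 6: ['hospital'] (min_width=8, slack=2)
Line 7: ['moon', 'with'] (min_width=9, slack=1)
Line 8: ['is', 'who'] (min_width=6, slack=4)
Line 9: ['give', 'any'] (min_width=8, slack=2)
Line 10: ['sky'] (min_width=3, slack=7)

Answer: |  north   |
|library to|
| message  |
| time and |
|dog guitar|
| hospital |
|moon with |
|  is who  |
| give any |
|   sky    |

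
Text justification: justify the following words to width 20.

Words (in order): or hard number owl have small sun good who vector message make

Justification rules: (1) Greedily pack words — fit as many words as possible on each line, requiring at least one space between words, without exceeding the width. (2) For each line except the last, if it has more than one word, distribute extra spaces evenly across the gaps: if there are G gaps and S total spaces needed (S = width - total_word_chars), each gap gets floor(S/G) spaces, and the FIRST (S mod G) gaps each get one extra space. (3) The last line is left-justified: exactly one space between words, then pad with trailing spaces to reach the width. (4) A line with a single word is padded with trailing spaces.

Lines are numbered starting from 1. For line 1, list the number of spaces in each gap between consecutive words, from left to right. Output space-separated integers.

Answer: 2 2 1

Derivation:
Line 1: ['or', 'hard', 'number', 'owl'] (min_width=18, slack=2)
Line 2: ['have', 'small', 'sun', 'good'] (min_width=19, slack=1)
Line 3: ['who', 'vector', 'message'] (min_width=18, slack=2)
Line 4: ['make'] (min_width=4, slack=16)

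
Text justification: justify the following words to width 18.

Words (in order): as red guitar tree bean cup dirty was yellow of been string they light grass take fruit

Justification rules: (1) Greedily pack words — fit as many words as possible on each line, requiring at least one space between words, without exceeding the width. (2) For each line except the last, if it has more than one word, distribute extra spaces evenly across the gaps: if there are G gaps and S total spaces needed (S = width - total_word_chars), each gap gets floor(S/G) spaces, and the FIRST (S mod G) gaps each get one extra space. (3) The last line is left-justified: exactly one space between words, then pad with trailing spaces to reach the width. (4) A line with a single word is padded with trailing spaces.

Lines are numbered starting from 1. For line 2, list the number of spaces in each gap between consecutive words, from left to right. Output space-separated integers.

Line 1: ['as', 'red', 'guitar', 'tree'] (min_width=18, slack=0)
Line 2: ['bean', 'cup', 'dirty', 'was'] (min_width=18, slack=0)
Line 3: ['yellow', 'of', 'been'] (min_width=14, slack=4)
Line 4: ['string', 'they', 'light'] (min_width=17, slack=1)
Line 5: ['grass', 'take', 'fruit'] (min_width=16, slack=2)

Answer: 1 1 1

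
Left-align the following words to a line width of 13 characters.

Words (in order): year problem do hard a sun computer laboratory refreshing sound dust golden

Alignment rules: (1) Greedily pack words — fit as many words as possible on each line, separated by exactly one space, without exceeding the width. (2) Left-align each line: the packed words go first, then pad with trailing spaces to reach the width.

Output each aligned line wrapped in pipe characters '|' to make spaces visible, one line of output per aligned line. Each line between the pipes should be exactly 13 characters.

Answer: |year problem |
|do hard a sun|
|computer     |
|laboratory   |
|refreshing   |
|sound dust   |
|golden       |

Derivation:
Line 1: ['year', 'problem'] (min_width=12, slack=1)
Line 2: ['do', 'hard', 'a', 'sun'] (min_width=13, slack=0)
Line 3: ['computer'] (min_width=8, slack=5)
Line 4: ['laboratory'] (min_width=10, slack=3)
Line 5: ['refreshing'] (min_width=10, slack=3)
Line 6: ['sound', 'dust'] (min_width=10, slack=3)
Line 7: ['golden'] (min_width=6, slack=7)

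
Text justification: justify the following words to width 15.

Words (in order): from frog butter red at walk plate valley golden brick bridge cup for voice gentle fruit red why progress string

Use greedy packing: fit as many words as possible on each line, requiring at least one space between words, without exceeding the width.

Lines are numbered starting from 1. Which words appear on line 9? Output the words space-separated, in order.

Line 1: ['from', 'frog'] (min_width=9, slack=6)
Line 2: ['butter', 'red', 'at'] (min_width=13, slack=2)
Line 3: ['walk', 'plate'] (min_width=10, slack=5)
Line 4: ['valley', 'golden'] (min_width=13, slack=2)
Line 5: ['brick', 'bridge'] (min_width=12, slack=3)
Line 6: ['cup', 'for', 'voice'] (min_width=13, slack=2)
Line 7: ['gentle', 'fruit'] (min_width=12, slack=3)
Line 8: ['red', 'why'] (min_width=7, slack=8)
Line 9: ['progress', 'string'] (min_width=15, slack=0)

Answer: progress string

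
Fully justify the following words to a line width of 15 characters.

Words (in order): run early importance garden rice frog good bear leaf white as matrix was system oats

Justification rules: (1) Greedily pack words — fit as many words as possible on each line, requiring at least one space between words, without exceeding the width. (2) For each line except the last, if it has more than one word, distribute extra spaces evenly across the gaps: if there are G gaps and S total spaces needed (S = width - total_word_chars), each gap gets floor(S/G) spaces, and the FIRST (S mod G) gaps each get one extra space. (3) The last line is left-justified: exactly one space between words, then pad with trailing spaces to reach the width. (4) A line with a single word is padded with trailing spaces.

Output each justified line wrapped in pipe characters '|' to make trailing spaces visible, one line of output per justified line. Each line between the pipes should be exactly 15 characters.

Line 1: ['run', 'early'] (min_width=9, slack=6)
Line 2: ['importance'] (min_width=10, slack=5)
Line 3: ['garden', 'rice'] (min_width=11, slack=4)
Line 4: ['frog', 'good', 'bear'] (min_width=14, slack=1)
Line 5: ['leaf', 'white', 'as'] (min_width=13, slack=2)
Line 6: ['matrix', 'was'] (min_width=10, slack=5)
Line 7: ['system', 'oats'] (min_width=11, slack=4)

Answer: |run       early|
|importance     |
|garden     rice|
|frog  good bear|
|leaf  white  as|
|matrix      was|
|system oats    |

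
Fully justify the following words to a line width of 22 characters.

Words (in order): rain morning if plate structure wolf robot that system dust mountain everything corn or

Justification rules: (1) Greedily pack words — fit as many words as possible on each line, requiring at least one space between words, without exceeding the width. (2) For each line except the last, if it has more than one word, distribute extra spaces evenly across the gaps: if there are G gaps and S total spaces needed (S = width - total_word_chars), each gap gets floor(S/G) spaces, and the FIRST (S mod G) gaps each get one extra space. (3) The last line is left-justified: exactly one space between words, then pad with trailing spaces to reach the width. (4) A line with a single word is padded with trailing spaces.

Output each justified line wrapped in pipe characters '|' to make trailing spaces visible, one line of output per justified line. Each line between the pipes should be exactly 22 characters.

Line 1: ['rain', 'morning', 'if', 'plate'] (min_width=21, slack=1)
Line 2: ['structure', 'wolf', 'robot'] (min_width=20, slack=2)
Line 3: ['that', 'system', 'dust'] (min_width=16, slack=6)
Line 4: ['mountain', 'everything'] (min_width=19, slack=3)
Line 5: ['corn', 'or'] (min_width=7, slack=15)

Answer: |rain  morning if plate|
|structure  wolf  robot|
|that    system    dust|
|mountain    everything|
|corn or               |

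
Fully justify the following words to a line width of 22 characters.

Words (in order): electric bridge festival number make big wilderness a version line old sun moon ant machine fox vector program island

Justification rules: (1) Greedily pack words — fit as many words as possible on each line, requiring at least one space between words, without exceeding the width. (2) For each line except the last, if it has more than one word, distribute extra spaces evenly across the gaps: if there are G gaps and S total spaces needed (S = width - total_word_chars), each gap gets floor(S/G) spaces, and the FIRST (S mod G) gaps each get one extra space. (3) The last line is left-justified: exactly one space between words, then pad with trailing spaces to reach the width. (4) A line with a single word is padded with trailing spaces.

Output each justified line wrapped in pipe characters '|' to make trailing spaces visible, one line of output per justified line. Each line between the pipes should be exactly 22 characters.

Answer: |electric        bridge|
|festival  number  make|
|big    wilderness    a|
|version  line  old sun|
|moon  ant  machine fox|
|vector program island |

Derivation:
Line 1: ['electric', 'bridge'] (min_width=15, slack=7)
Line 2: ['festival', 'number', 'make'] (min_width=20, slack=2)
Line 3: ['big', 'wilderness', 'a'] (min_width=16, slack=6)
Line 4: ['version', 'line', 'old', 'sun'] (min_width=20, slack=2)
Line 5: ['moon', 'ant', 'machine', 'fox'] (min_width=20, slack=2)
Line 6: ['vector', 'program', 'island'] (min_width=21, slack=1)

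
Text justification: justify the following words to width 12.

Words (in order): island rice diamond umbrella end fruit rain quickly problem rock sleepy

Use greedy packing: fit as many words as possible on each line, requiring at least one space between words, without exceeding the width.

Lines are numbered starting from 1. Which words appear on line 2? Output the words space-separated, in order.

Answer: diamond

Derivation:
Line 1: ['island', 'rice'] (min_width=11, slack=1)
Line 2: ['diamond'] (min_width=7, slack=5)
Line 3: ['umbrella', 'end'] (min_width=12, slack=0)
Line 4: ['fruit', 'rain'] (min_width=10, slack=2)
Line 5: ['quickly'] (min_width=7, slack=5)
Line 6: ['problem', 'rock'] (min_width=12, slack=0)
Line 7: ['sleepy'] (min_width=6, slack=6)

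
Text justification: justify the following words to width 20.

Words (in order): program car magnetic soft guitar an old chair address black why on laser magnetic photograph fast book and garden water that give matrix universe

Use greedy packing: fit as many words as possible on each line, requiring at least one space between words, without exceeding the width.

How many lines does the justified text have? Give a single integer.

Answer: 8

Derivation:
Line 1: ['program', 'car', 'magnetic'] (min_width=20, slack=0)
Line 2: ['soft', 'guitar', 'an', 'old'] (min_width=18, slack=2)
Line 3: ['chair', 'address', 'black'] (min_width=19, slack=1)
Line 4: ['why', 'on', 'laser'] (min_width=12, slack=8)
Line 5: ['magnetic', 'photograph'] (min_width=19, slack=1)
Line 6: ['fast', 'book', 'and', 'garden'] (min_width=20, slack=0)
Line 7: ['water', 'that', 'give'] (min_width=15, slack=5)
Line 8: ['matrix', 'universe'] (min_width=15, slack=5)
Total lines: 8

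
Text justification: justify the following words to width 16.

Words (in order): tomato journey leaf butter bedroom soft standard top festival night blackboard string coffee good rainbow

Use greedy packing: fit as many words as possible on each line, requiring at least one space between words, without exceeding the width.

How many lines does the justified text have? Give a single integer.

Line 1: ['tomato', 'journey'] (min_width=14, slack=2)
Line 2: ['leaf', 'butter'] (min_width=11, slack=5)
Line 3: ['bedroom', 'soft'] (min_width=12, slack=4)
Line 4: ['standard', 'top'] (min_width=12, slack=4)
Line 5: ['festival', 'night'] (min_width=14, slack=2)
Line 6: ['blackboard'] (min_width=10, slack=6)
Line 7: ['string', 'coffee'] (min_width=13, slack=3)
Line 8: ['good', 'rainbow'] (min_width=12, slack=4)
Total lines: 8

Answer: 8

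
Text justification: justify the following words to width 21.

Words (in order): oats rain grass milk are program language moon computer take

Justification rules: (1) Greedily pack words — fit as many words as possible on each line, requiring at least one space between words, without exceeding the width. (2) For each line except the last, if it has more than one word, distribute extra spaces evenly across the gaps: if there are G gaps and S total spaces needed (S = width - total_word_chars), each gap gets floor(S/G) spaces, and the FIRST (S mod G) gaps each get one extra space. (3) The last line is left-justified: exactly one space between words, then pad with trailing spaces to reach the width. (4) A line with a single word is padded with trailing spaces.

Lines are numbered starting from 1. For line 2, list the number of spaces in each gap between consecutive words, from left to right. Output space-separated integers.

Line 1: ['oats', 'rain', 'grass', 'milk'] (min_width=20, slack=1)
Line 2: ['are', 'program', 'language'] (min_width=20, slack=1)
Line 3: ['moon', 'computer', 'take'] (min_width=18, slack=3)

Answer: 2 1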